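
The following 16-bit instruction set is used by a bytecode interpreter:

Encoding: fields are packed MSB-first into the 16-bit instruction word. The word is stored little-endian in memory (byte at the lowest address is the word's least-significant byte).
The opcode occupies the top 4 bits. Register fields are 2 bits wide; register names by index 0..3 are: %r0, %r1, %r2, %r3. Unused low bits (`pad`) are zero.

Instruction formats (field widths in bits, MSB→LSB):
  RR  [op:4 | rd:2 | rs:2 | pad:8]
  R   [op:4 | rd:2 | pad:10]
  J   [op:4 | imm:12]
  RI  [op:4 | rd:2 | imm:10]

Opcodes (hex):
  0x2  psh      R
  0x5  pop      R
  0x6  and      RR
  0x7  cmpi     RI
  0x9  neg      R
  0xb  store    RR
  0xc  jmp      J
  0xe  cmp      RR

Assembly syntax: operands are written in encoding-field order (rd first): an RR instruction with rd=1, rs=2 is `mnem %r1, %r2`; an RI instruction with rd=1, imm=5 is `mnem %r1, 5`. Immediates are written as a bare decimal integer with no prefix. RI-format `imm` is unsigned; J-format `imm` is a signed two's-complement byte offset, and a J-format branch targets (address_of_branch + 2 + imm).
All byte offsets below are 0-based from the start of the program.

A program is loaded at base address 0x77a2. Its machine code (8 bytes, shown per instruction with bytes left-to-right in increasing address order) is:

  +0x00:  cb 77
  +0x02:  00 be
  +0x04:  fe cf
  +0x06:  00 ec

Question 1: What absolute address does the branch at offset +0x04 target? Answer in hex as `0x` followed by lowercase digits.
0x77a6

[04] fe cf → 0xcffe
  op=0xcffe>>12=0xc ⇒ jmp (J)
  [11:0] imm=4094 (s12→-2) = -2
  target = base 0x77a2 + off 0x04 + 2 + imm -2 = 0x77a6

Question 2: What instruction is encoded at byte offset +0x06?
@+06  little-endian(00 ec) = 0xec00
  top 4b → 0xe → cmp [RR]
  rd: (w>>10)&0x3=0x3 → %r3
  rs: (w>>8)&0x3=0x0 → %r0

cmp %r3, %r0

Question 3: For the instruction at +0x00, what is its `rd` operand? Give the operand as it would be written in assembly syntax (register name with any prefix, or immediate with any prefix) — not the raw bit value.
+0x00: cb 77 ⇒ word 0x77cb (little)
  opcode bits[15:12]=0x7: cmpi/RI
  rd: (w>>10)&0x3=0x1 → %r1
  imm: (w>>0)&0x3ff=0x3cb → 971

%r1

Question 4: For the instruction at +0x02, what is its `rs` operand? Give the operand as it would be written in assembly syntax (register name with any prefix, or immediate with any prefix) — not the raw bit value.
%r2

off 0x02: read 00 be as little → 0xbe00
  opcode bits[15:12]=0xb: store/RR
  rd@[11:10]=0x3 ⇒ %r3
  rs@[9:8]=0x2 ⇒ %r2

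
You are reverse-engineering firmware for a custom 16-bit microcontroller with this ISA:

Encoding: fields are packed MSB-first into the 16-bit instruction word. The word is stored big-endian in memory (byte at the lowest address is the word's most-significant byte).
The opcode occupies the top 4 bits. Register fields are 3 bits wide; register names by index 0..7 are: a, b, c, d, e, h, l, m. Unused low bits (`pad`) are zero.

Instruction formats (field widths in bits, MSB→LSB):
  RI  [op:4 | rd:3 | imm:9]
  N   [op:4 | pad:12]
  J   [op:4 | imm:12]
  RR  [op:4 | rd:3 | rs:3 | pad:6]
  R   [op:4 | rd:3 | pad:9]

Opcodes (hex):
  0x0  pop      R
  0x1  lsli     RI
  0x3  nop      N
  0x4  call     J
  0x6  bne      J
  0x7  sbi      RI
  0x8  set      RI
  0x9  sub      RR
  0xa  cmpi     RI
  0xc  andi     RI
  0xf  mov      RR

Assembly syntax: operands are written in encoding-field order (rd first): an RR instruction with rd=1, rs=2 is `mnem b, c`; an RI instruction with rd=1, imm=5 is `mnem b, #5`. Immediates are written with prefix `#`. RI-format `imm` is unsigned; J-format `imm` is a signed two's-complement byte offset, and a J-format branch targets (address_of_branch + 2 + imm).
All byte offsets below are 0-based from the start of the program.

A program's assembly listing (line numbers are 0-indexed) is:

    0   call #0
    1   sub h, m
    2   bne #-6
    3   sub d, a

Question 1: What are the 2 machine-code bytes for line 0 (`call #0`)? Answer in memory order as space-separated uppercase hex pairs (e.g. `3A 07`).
0. call fields op=0x4:4|imm=0:12 → word 4000h → 40 00

40 00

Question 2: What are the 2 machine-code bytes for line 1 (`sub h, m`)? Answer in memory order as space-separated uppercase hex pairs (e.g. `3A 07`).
L1: sub op=0x9:4|rd=5:3|rs=7:3|pad=0:6 ⇒ 0x9bc0 ⇒ big 9b c0

9B C0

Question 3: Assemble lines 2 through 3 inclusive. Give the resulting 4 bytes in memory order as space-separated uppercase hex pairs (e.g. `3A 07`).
2. bne fields op=0x6:4|imm=-6:12 → word 6ffah → 6f fa
3. sub fields op=0x9:4|rd=3:3|rs=0:3|pad=0:6 → word 9600h → 96 00

6F FA 96 00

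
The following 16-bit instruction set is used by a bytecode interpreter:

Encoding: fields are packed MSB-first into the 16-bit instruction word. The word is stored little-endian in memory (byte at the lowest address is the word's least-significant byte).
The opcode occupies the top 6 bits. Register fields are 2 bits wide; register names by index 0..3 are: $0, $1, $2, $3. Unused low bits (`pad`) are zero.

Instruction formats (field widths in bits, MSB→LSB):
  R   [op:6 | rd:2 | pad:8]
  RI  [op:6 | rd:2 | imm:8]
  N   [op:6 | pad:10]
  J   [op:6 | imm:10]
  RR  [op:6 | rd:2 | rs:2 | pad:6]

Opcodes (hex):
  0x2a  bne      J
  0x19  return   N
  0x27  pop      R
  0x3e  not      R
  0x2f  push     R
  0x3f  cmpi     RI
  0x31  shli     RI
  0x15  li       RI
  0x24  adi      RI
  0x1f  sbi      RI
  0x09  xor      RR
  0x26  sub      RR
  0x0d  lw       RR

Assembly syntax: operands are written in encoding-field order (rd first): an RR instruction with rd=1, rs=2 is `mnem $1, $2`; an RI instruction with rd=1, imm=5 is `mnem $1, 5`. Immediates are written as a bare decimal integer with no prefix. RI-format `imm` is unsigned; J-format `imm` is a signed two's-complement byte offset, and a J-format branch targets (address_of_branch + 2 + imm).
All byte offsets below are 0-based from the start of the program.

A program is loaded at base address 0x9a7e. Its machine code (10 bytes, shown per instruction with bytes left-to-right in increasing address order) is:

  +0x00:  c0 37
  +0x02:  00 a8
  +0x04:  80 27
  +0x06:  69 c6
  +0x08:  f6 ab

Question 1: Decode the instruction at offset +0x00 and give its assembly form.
@+00  little-endian(c0 37) = 0x37c0
  op=0x37c0>>10=0xd ⇒ lw (RR)
  [9:8] rd=3 = $3
  [7:6] rs=3 = $3

lw $3, $3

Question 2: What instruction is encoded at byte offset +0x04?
xor $3, $2

off 0x04: read 80 27 as little → 0x2780
  top 6b → 0x9 → xor [RR]
  rd@[9:8]=0x3 ⇒ $3
  rs@[7:6]=0x2 ⇒ $2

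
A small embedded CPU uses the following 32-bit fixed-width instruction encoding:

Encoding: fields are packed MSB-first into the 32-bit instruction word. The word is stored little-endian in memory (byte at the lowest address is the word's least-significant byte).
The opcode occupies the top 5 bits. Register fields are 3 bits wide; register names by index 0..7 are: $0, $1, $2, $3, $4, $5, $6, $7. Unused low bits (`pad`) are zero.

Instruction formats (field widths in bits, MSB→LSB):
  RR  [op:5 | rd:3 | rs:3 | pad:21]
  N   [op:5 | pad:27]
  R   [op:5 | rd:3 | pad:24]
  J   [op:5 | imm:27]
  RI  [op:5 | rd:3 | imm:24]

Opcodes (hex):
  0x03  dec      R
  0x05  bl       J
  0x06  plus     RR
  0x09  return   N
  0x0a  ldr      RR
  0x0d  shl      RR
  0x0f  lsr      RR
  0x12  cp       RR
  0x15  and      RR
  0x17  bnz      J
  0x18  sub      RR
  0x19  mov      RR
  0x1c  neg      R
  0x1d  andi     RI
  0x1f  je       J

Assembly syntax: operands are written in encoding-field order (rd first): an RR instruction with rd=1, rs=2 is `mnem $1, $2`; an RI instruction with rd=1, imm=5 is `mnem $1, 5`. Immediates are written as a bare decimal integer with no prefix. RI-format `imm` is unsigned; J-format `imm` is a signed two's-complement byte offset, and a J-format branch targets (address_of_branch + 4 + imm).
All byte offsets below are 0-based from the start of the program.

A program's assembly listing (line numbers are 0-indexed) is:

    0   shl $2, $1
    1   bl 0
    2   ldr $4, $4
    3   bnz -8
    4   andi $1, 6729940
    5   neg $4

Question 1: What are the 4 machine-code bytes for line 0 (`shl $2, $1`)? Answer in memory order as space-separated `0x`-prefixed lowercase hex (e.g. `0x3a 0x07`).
0. shl fields op=0xd:5|rd=2:3|rs=1:3|pad=0:21 → word 6a200000h → 00 00 20 6a

0x00 0x00 0x20 0x6a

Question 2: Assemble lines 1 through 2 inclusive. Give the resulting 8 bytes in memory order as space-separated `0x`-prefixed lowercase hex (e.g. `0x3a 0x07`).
0x00 0x00 0x00 0x28 0x00 0x00 0x80 0x54

1. bl fields op=0x5:5|imm=0:27 → word 28000000h → 00 00 00 28
2. ldr fields op=0xa:5|rd=4:3|rs=4:3|pad=0:21 → word 54800000h → 00 00 80 54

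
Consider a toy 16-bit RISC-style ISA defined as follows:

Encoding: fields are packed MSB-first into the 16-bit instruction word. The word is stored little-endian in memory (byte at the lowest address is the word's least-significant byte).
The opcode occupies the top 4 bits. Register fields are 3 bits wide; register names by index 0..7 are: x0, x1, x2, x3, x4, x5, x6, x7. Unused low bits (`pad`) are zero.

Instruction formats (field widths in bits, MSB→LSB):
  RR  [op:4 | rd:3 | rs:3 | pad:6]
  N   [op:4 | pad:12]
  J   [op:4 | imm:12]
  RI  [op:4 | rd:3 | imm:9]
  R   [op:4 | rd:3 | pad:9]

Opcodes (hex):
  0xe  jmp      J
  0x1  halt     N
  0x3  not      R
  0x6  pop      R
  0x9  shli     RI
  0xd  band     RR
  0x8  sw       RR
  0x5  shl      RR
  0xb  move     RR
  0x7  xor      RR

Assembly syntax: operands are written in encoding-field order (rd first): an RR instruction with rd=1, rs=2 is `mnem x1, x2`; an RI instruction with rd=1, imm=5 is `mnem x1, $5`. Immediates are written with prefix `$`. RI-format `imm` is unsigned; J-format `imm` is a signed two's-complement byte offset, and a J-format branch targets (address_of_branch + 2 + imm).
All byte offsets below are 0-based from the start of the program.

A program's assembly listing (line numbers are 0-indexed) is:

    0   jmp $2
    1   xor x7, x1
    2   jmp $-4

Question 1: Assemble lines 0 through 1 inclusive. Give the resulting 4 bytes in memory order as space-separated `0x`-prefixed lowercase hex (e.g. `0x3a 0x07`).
line 0 (jmp): pack op=0xe:4|imm=2:12 = 0xe002; little→ 02 e0
line 1 (xor): pack op=0x7:4|rd=7:3|rs=1:3|pad=0:6 = 0x7e40; little→ 40 7e

0x02 0xe0 0x40 0x7e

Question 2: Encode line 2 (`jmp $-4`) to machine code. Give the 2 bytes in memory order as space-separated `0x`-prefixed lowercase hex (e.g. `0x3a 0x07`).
0xfc 0xef

L2: jmp op=0xe:4|imm=-4:12 ⇒ 0xeffc ⇒ little fc ef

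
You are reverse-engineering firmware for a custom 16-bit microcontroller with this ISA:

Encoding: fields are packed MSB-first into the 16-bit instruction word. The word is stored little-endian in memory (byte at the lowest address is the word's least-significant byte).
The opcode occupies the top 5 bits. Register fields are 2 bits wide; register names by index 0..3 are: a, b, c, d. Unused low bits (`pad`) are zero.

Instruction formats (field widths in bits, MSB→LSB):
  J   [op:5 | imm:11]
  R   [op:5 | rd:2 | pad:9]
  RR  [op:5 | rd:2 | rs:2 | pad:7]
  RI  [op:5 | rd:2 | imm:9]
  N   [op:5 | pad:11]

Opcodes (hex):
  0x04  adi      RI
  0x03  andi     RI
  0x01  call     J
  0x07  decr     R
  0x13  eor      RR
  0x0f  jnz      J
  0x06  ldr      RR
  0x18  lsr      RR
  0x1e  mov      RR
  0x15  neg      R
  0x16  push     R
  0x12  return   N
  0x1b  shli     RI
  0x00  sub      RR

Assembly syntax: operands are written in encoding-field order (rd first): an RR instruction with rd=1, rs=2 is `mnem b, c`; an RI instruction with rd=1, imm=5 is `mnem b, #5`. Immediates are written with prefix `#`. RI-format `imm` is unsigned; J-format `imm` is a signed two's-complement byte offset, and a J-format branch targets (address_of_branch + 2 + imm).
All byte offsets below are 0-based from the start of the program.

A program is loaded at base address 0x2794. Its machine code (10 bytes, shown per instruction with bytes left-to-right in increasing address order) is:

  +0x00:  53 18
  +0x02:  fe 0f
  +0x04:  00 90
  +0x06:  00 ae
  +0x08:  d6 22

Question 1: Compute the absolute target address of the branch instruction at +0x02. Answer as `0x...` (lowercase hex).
@+02  little-endian(fe 0f) = 0x0ffe
  opcode bits[15:11]=0x1: call/J
  imm: (w>>0)&0x7ff=0x7fe (s11→-2) → #-2
  target = base 0x2794 + off 0x02 + 2 + imm -2 = 0x2796

0x2796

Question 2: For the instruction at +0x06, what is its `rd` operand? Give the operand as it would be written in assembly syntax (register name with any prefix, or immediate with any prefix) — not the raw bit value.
+0x06: 00 ae ⇒ word 0xae00 (little)
  op=0xae00>>11=0x15 ⇒ neg (R)
  rd: (w>>9)&0x3=0x3 → d

d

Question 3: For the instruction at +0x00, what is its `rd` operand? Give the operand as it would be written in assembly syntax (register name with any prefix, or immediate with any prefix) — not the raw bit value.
a

+0x00: 53 18 ⇒ word 0x1853 (little)
  op=0x1853>>11=0x3 ⇒ andi (RI)
  rd: (w>>9)&0x3=0x0 → a
  imm: (w>>0)&0x1ff=0x53 → #83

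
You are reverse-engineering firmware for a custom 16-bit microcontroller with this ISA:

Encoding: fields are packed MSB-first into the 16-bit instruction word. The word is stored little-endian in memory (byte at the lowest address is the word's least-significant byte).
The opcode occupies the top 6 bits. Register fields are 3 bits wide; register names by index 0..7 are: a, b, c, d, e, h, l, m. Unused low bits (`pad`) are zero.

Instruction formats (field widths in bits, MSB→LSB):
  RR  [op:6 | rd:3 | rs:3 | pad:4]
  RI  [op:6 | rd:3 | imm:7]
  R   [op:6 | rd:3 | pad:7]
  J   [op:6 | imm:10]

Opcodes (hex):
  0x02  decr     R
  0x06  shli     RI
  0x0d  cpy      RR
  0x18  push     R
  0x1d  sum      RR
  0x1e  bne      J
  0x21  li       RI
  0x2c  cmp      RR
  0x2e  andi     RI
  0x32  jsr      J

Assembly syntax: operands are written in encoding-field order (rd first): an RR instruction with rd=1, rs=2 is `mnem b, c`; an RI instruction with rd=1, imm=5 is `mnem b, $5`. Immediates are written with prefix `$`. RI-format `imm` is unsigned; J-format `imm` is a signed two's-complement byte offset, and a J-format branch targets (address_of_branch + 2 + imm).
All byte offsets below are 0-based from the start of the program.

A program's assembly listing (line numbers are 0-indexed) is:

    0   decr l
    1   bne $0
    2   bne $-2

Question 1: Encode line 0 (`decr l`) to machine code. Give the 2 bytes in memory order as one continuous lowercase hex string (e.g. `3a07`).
000b

line 0 (decr): pack op=0x2:6|rd=6:3|pad=0:7 = 0x0b00; little→ 00 0b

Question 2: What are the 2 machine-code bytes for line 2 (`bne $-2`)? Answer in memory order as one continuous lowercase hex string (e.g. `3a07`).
fe7b

2. bne fields op=0x1e:6|imm=-2:10 → word 7bfeh → fe 7b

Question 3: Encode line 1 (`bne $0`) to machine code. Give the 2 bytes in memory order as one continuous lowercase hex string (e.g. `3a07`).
0078

line 1 (bne): pack op=0x1e:6|imm=0:10 = 0x7800; little→ 00 78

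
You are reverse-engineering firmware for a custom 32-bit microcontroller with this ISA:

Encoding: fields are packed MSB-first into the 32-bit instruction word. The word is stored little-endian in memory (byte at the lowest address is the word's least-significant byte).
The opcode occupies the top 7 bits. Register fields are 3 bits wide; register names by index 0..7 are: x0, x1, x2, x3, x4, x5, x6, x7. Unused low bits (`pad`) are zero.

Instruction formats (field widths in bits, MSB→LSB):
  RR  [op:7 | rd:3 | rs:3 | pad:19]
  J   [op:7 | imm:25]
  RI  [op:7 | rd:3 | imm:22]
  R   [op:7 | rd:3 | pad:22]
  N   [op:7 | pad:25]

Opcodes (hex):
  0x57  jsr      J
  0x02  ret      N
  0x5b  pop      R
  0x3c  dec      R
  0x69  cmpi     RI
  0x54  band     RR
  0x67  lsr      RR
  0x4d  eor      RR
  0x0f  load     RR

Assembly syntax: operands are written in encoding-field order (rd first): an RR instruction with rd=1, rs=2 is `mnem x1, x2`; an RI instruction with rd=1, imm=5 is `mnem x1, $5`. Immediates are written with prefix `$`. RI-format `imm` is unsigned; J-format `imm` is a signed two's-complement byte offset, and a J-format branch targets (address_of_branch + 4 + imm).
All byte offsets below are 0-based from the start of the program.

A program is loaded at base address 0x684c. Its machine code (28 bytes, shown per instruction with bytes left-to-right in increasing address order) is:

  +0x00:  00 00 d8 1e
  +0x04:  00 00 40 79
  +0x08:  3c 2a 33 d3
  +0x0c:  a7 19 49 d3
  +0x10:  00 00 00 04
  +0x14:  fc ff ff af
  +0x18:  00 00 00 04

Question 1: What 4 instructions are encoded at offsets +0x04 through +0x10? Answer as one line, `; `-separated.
off 0x04: read 00 00 40 79 as little → 0x79400000
  op=0x79400000>>25=0x3c ⇒ dec (R)
  rd: (w>>22)&0x7=0x5 → x5
off 0x08: read 3c 2a 33 d3 as little → 0xd3332a3c
  op=0xd3332a3c>>25=0x69 ⇒ cmpi (RI)
  rd: (w>>22)&0x7=0x4 → x4
  imm: (w>>0)&0x3fffff=0x332a3c → $3353148
off 0x0c: read a7 19 49 d3 as little → 0xd34919a7
  op=0xd34919a7>>25=0x69 ⇒ cmpi (RI)
  rd: (w>>22)&0x7=0x5 → x5
  imm: (w>>0)&0x3fffff=0x919a7 → $596391
off 0x10: read 00 00 00 04 as little → 0x04000000
  op=0x04000000>>25=0x2 ⇒ ret (N)

dec x5; cmpi x4, $3353148; cmpi x5, $596391; ret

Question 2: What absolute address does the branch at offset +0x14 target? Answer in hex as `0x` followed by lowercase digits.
0x6860

off 0x14: read fc ff ff af as little → 0xaffffffc
  opcode bits[31:25]=0x57: jsr/J
  imm@[24:0]=0x1fffffc (s25→-4) ⇒ $-4
  target = base 0x684c + off 0x14 + 4 + imm -4 = 0x6860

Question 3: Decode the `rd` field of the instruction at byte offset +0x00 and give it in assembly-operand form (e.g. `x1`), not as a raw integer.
x3

[00] 00 00 d8 1e → 0x1ed80000
  top 7b → 0xf → load [RR]
  [24:22] rd=3 = x3
  [21:19] rs=3 = x3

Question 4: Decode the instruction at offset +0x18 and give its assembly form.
off 0x18: read 00 00 00 04 as little → 0x04000000
  op=0x04000000>>25=0x2 ⇒ ret (N)

ret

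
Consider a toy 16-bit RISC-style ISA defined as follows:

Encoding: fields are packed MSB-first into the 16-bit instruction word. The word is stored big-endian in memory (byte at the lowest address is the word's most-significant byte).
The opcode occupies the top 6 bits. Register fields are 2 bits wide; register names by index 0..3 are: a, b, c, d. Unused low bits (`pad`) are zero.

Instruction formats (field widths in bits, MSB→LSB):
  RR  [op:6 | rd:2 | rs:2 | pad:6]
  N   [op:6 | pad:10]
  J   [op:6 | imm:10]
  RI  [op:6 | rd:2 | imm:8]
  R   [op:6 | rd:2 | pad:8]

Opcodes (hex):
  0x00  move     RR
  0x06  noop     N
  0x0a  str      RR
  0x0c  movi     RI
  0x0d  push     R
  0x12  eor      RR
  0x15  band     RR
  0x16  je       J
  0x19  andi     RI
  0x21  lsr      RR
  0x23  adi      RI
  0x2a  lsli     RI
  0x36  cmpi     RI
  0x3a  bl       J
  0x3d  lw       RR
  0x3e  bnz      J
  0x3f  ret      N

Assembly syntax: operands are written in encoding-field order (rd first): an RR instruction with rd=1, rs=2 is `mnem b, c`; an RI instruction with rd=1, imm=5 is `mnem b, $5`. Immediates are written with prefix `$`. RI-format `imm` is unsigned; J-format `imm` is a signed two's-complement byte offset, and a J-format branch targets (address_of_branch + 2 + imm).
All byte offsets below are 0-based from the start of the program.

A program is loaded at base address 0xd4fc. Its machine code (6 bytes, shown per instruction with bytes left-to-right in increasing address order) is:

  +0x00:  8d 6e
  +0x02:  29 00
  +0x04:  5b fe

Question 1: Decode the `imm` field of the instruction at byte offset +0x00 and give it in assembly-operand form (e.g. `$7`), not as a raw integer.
@+00  big-endian(8d 6e) = 0x8d6e
  opcode bits[15:10]=0x23: adi/RI
  rd: (w>>8)&0x3=0x1 → b
  imm: (w>>0)&0xff=0x6e → $110

$110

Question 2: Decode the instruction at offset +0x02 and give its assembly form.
+0x02: 29 00 ⇒ word 0x2900 (big)
  opcode bits[15:10]=0xa: str/RR
  [9:8] rd=1 = b
  [7:6] rs=0 = a

str b, a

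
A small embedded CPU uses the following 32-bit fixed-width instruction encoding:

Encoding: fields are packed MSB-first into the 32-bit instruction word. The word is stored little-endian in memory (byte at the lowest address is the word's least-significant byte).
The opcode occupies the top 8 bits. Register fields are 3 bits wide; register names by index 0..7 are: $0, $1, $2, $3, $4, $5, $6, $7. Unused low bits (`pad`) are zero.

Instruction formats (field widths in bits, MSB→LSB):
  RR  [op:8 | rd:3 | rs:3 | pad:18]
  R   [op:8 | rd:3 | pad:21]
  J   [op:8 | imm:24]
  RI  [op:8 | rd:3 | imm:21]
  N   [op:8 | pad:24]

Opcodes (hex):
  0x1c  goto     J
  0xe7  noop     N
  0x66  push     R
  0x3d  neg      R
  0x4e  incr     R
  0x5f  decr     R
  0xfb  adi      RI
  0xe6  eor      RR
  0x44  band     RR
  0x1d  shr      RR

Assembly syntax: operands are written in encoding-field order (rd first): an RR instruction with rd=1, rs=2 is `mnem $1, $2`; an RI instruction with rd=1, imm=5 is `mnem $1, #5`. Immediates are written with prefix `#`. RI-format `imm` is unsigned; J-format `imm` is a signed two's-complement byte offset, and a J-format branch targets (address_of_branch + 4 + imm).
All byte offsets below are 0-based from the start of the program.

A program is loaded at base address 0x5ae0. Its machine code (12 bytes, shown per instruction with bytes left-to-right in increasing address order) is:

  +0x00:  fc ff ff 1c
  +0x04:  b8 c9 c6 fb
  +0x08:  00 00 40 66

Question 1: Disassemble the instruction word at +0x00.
off 0x00: read fc ff ff 1c as little → 0x1cfffffc
  opcode bits[31:24]=0x1c: goto/J
  [23:0] imm=16777212 (s24→-4) = #-4

goto #-4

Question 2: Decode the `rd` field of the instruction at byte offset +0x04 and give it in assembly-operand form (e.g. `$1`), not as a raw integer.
$6

+0x04: b8 c9 c6 fb ⇒ word 0xfbc6c9b8 (little)
  opcode bits[31:24]=0xfb: adi/RI
  [23:21] rd=6 = $6
  [20:0] imm=444856 = #444856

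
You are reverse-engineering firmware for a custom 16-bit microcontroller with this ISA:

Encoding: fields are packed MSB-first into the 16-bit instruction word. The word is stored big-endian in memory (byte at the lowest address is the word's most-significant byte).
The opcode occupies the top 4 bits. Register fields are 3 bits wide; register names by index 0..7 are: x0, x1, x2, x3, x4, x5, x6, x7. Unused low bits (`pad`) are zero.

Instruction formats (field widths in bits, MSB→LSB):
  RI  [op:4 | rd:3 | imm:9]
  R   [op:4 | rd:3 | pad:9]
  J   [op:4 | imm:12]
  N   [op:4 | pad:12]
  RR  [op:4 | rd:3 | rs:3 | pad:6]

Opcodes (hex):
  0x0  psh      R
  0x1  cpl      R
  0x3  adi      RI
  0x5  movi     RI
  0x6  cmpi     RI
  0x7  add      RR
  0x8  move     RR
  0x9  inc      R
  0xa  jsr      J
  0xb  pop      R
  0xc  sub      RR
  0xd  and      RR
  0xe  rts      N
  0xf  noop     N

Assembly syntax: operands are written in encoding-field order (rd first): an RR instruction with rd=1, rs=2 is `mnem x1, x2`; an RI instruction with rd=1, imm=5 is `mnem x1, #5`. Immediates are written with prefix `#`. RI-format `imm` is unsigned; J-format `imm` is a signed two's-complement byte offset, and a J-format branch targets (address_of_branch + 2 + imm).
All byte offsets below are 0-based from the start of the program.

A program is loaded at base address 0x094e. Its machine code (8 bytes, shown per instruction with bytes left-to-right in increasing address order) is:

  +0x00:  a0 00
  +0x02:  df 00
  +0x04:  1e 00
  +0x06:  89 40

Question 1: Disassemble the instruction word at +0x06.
move x4, x5

@+06  big-endian(89 40) = 0x8940
  top 4b → 0x8 → move [RR]
  rd@[11:9]=0x4 ⇒ x4
  rs@[8:6]=0x5 ⇒ x5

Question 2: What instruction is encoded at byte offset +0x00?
@+00  big-endian(a0 00) = 0xa000
  op=0xa000>>12=0xa ⇒ jsr (J)
  [11:0] imm=0 = #0

jsr #0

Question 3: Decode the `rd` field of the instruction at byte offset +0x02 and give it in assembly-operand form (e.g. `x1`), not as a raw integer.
+0x02: df 00 ⇒ word 0xdf00 (big)
  top 4b → 0xd → and [RR]
  rd: (w>>9)&0x7=0x7 → x7
  rs: (w>>6)&0x7=0x4 → x4

x7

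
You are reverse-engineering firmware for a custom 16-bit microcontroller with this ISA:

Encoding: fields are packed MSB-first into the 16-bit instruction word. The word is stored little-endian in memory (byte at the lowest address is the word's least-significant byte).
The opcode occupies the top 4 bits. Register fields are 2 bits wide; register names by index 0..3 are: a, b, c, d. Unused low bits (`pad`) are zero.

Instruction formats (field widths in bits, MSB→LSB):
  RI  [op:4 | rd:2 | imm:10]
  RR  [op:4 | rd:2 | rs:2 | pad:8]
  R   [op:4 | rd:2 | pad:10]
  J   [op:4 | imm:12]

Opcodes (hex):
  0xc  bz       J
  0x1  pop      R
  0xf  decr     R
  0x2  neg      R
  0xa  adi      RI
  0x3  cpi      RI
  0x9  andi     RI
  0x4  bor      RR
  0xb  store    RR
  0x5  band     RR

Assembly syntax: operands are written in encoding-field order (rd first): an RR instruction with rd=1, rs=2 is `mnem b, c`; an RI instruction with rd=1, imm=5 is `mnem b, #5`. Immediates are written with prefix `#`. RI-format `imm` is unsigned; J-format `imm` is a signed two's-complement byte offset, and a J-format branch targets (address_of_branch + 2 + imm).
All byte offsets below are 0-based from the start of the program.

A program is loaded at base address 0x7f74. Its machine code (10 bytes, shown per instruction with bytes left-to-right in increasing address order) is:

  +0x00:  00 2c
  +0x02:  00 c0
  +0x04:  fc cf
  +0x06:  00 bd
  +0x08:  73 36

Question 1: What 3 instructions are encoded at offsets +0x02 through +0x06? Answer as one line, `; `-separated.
off 0x02: read 00 c0 as little → 0xc000
  opcode bits[15:12]=0xc: bz/J
  imm@[11:0]=0x0 ⇒ #0
off 0x04: read fc cf as little → 0xcffc
  opcode bits[15:12]=0xc: bz/J
  imm@[11:0]=0xffc (s12→-4) ⇒ #-4
off 0x06: read 00 bd as little → 0xbd00
  opcode bits[15:12]=0xb: store/RR
  rd@[11:10]=0x3 ⇒ d
  rs@[9:8]=0x1 ⇒ b

bz #0; bz #-4; store d, b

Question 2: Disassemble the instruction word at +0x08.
[08] 73 36 → 0x3673
  top 4b → 0x3 → cpi [RI]
  rd@[11:10]=0x1 ⇒ b
  imm@[9:0]=0x273 ⇒ #627

cpi b, #627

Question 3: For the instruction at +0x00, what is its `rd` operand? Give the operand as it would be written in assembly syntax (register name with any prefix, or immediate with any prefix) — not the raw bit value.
off 0x00: read 00 2c as little → 0x2c00
  opcode bits[15:12]=0x2: neg/R
  rd: (w>>10)&0x3=0x3 → d

d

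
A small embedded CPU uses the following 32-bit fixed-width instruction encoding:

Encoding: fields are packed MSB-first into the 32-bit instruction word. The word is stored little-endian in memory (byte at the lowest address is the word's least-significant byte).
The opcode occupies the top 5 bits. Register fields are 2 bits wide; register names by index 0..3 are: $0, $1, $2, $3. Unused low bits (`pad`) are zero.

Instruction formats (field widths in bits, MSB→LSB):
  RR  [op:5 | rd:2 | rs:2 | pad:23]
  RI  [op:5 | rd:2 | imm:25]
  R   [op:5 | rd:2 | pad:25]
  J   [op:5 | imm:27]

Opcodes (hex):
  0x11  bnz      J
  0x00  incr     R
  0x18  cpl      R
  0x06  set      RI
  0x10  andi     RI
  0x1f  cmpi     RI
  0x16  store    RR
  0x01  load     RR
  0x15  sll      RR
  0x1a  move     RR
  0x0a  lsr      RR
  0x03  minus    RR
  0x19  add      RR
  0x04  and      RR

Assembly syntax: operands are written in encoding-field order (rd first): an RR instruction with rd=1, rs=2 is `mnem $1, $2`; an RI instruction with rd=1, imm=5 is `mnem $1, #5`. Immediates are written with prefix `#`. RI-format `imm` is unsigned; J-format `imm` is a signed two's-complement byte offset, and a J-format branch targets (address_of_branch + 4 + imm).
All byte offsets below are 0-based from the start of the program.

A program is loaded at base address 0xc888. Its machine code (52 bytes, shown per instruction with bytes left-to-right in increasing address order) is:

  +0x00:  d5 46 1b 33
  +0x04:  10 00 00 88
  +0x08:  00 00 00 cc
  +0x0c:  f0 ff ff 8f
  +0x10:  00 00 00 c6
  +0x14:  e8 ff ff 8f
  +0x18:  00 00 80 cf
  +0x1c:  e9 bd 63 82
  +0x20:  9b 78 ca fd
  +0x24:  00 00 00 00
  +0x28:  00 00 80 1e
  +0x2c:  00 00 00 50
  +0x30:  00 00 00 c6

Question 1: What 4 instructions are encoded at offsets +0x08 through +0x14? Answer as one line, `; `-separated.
add $2, $0; bnz #-16; cpl $3; bnz #-24

+0x08: 00 00 00 cc ⇒ word 0xcc000000 (little)
  top 5b → 0x19 → add [RR]
  rd: (w>>25)&0x3=0x2 → $2
  rs: (w>>23)&0x3=0x0 → $0
+0x0c: f0 ff ff 8f ⇒ word 0x8ffffff0 (little)
  top 5b → 0x11 → bnz [J]
  imm: (w>>0)&0x7ffffff=0x7fffff0 (s27→-16) → #-16
+0x10: 00 00 00 c6 ⇒ word 0xc6000000 (little)
  top 5b → 0x18 → cpl [R]
  rd: (w>>25)&0x3=0x3 → $3
+0x14: e8 ff ff 8f ⇒ word 0x8fffffe8 (little)
  top 5b → 0x11 → bnz [J]
  imm: (w>>0)&0x7ffffff=0x7ffffe8 (s27→-24) → #-24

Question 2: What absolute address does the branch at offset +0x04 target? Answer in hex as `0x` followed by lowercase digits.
off 0x04: read 10 00 00 88 as little → 0x88000010
  op=0x88000010>>27=0x11 ⇒ bnz (J)
  imm@[26:0]=0x10 ⇒ #16
  target = base 0xc888 + off 0x04 + 4 + imm 16 = 0xc8a0

0xc8a0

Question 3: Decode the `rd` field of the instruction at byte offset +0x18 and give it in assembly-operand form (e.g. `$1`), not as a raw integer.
+0x18: 00 00 80 cf ⇒ word 0xcf800000 (little)
  top 5b → 0x19 → add [RR]
  rd: (w>>25)&0x3=0x3 → $3
  rs: (w>>23)&0x3=0x3 → $3

$3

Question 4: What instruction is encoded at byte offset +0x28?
off 0x28: read 00 00 80 1e as little → 0x1e800000
  top 5b → 0x3 → minus [RR]
  rd: (w>>25)&0x3=0x3 → $3
  rs: (w>>23)&0x3=0x1 → $1

minus $3, $1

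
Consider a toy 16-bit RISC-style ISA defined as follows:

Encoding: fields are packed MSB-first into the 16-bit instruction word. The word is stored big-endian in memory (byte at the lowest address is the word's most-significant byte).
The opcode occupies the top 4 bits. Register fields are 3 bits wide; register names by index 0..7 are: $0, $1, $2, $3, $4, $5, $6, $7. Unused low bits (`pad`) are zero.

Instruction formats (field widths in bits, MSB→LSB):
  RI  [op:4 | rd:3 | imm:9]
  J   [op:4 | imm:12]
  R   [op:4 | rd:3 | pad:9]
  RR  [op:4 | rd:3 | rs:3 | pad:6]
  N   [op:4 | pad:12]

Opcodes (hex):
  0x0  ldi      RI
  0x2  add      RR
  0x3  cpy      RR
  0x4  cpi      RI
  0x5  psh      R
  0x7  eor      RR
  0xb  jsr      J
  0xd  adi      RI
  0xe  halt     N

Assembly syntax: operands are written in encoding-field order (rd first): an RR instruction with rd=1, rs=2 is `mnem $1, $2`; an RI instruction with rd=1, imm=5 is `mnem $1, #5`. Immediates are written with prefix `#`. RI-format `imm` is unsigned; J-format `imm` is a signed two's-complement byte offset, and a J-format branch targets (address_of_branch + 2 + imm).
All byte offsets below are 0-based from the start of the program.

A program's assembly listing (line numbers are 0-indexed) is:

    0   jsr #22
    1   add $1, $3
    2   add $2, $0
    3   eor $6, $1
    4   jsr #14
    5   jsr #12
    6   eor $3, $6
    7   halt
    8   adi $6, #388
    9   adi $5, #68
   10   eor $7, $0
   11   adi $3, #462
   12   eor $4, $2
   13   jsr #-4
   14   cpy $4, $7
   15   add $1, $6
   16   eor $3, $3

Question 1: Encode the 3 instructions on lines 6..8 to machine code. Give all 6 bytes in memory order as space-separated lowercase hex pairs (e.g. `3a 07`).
77 80 e0 00 dd 84

L6: eor op=0x7:4|rd=3:3|rs=6:3|pad=0:6 ⇒ 0x7780 ⇒ big 77 80
L7: halt op=0xe:4|pad=0:12 ⇒ 0xe000 ⇒ big e0 00
L8: adi op=0xd:4|rd=6:3|imm=388:9 ⇒ 0xdd84 ⇒ big dd 84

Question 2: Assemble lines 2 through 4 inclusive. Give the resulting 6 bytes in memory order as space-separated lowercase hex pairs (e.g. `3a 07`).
24 00 7c 40 b0 0e

line 2 (add): pack op=0x2:4|rd=2:3|rs=0:3|pad=0:6 = 0x2400; big→ 24 00
line 3 (eor): pack op=0x7:4|rd=6:3|rs=1:3|pad=0:6 = 0x7c40; big→ 7c 40
line 4 (jsr): pack op=0xb:4|imm=14:12 = 0xb00e; big→ b0 0e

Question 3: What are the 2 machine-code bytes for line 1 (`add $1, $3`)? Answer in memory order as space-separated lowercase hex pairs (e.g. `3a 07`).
1. add fields op=0x2:4|rd=1:3|rs=3:3|pad=0:6 → word 22c0h → 22 c0

22 c0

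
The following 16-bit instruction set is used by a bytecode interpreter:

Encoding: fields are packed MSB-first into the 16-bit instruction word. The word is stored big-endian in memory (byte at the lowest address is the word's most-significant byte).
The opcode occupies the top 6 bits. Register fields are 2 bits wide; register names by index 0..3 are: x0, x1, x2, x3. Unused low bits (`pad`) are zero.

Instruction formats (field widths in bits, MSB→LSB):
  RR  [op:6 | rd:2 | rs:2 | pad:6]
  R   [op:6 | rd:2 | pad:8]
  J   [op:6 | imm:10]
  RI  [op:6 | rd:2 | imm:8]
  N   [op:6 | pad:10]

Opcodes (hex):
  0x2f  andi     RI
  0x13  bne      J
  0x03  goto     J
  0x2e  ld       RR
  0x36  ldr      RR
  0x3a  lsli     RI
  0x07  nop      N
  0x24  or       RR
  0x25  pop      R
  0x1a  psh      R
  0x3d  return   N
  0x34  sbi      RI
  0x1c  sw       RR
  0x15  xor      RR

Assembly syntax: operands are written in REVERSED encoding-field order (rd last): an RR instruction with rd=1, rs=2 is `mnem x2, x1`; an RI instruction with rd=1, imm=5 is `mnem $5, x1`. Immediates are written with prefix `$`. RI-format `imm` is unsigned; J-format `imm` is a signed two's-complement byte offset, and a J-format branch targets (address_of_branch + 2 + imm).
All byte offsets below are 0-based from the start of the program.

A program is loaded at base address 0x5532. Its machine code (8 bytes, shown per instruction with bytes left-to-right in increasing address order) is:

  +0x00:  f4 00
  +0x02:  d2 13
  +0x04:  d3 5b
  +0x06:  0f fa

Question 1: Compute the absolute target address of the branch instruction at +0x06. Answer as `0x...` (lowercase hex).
off 0x06: read 0f fa as big → 0x0ffa
  top 6b → 0x3 → goto [J]
  imm: (w>>0)&0x3ff=0x3fa (s10→-6) → $-6
  target = base 0x5532 + off 0x06 + 2 + imm -6 = 0x5534

0x5534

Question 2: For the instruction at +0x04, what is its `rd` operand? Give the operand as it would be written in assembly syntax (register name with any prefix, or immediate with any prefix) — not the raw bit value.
x3

off 0x04: read d3 5b as big → 0xd35b
  top 6b → 0x34 → sbi [RI]
  rd: (w>>8)&0x3=0x3 → x3
  imm: (w>>0)&0xff=0x5b → $91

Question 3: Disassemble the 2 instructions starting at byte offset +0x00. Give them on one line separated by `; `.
@+00  big-endian(f4 00) = 0xf400
  top 6b → 0x3d → return [N]
@+02  big-endian(d2 13) = 0xd213
  top 6b → 0x34 → sbi [RI]
  rd@[9:8]=0x2 ⇒ x2
  imm@[7:0]=0x13 ⇒ $19

return; sbi $19, x2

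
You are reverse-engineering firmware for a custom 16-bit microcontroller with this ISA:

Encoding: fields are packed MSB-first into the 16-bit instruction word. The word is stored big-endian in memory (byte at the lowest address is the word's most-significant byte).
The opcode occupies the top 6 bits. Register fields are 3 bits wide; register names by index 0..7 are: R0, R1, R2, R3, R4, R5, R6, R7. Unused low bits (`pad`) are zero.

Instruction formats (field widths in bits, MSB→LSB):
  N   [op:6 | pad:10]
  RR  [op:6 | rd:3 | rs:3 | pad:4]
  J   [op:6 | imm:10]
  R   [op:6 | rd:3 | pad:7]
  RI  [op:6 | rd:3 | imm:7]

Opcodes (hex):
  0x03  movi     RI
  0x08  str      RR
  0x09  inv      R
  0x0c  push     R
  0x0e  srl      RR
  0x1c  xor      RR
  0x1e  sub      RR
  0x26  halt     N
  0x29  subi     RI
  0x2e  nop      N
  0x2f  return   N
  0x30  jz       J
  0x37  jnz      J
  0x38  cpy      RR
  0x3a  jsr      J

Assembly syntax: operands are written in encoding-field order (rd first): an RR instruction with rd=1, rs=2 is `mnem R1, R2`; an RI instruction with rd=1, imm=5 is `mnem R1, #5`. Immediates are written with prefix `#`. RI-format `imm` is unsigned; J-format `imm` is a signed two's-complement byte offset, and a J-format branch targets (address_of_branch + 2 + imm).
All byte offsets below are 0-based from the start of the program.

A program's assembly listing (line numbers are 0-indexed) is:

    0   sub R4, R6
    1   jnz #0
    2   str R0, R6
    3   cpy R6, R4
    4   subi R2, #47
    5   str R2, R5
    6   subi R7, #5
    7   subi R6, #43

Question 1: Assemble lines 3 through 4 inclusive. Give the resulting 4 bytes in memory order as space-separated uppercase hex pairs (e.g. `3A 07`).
line 3 (cpy): pack op=0x38:6|rd=6:3|rs=4:3|pad=0:4 = 0xe340; big→ e3 40
line 4 (subi): pack op=0x29:6|rd=2:3|imm=47:7 = 0xa52f; big→ a5 2f

E3 40 A5 2F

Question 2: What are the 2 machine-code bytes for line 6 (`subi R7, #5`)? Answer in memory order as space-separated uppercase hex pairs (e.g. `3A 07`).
line 6 (subi): pack op=0x29:6|rd=7:3|imm=5:7 = 0xa785; big→ a7 85

A7 85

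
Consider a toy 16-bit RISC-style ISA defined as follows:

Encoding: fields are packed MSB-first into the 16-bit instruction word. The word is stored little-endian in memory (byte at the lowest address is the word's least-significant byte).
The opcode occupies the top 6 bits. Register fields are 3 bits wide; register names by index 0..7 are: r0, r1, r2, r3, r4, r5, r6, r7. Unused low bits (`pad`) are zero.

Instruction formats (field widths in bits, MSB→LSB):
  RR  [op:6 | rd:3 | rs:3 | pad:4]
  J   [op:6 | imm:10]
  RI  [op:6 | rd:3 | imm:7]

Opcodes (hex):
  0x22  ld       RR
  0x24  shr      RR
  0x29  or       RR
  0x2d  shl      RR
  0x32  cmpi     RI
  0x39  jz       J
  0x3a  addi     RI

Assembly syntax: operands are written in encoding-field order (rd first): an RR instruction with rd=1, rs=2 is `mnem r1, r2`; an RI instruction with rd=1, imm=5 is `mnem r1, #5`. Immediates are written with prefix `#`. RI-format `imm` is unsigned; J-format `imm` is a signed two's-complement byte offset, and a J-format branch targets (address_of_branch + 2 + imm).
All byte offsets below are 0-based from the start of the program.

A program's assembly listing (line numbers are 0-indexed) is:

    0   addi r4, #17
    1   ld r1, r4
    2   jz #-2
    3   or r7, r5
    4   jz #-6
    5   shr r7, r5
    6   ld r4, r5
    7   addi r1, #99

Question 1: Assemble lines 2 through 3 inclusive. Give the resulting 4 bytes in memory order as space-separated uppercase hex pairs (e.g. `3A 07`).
L2: jz op=0x39:6|imm=-2:10 ⇒ 0xe7fe ⇒ little fe e7
L3: or op=0x29:6|rd=7:3|rs=5:3|pad=0:4 ⇒ 0xa7d0 ⇒ little d0 a7

FE E7 D0 A7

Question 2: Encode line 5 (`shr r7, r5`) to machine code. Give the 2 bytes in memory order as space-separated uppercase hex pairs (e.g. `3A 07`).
5. shr fields op=0x24:6|rd=7:3|rs=5:3|pad=0:4 → word 93d0h → d0 93

D0 93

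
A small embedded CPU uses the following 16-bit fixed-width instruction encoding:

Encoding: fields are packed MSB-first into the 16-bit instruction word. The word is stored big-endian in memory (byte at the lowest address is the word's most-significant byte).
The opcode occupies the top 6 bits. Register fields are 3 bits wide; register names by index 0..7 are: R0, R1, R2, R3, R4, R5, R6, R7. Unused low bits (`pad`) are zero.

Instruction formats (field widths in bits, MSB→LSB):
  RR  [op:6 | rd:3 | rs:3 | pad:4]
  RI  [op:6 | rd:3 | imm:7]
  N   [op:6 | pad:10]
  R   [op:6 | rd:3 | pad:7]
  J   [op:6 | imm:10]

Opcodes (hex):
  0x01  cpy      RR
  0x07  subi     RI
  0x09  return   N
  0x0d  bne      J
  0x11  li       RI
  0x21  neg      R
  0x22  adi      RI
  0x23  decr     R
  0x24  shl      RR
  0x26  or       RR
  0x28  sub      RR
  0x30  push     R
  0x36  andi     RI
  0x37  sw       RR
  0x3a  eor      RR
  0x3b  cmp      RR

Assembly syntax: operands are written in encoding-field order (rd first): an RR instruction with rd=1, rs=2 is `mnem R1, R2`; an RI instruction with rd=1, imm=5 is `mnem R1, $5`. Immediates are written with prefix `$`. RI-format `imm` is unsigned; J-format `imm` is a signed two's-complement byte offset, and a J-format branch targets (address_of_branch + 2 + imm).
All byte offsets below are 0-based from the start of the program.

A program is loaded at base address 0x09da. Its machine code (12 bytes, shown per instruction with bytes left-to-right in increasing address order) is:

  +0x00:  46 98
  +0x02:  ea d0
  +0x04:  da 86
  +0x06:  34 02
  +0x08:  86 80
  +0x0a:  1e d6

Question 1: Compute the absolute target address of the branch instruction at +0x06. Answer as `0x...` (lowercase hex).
0x09e4

off 0x06: read 34 02 as big → 0x3402
  op=0x3402>>10=0xd ⇒ bne (J)
  imm@[9:0]=0x2 ⇒ $2
  target = base 0x09da + off 0x06 + 2 + imm 2 = 0x09e4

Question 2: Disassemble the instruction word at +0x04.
@+04  big-endian(da 86) = 0xda86
  op=0xda86>>10=0x36 ⇒ andi (RI)
  rd@[9:7]=0x5 ⇒ R5
  imm@[6:0]=0x6 ⇒ $6

andi R5, $6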